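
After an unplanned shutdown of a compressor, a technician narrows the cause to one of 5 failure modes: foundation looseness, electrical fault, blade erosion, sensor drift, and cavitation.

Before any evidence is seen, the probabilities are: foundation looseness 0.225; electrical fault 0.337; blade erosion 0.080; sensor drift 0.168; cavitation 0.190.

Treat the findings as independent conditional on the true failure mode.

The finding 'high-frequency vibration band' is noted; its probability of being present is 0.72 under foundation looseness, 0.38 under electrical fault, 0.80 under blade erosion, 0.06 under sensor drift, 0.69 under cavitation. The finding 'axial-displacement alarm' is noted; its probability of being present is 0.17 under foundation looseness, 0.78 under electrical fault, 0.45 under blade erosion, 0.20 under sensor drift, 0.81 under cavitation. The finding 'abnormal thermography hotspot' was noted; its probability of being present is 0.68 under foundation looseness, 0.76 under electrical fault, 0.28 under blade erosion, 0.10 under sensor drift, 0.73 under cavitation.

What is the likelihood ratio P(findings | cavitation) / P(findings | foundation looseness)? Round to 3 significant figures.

Take the product of per-finding likelihoods under each hypothesis, then divide.
  cavitation: 0.69 × 0.81 × 0.73 = 0.408
  foundation looseness: 0.72 × 0.17 × 0.68 = 0.083232
Bayes factor = 0.408 / 0.083232 ≈ 4.90

4.90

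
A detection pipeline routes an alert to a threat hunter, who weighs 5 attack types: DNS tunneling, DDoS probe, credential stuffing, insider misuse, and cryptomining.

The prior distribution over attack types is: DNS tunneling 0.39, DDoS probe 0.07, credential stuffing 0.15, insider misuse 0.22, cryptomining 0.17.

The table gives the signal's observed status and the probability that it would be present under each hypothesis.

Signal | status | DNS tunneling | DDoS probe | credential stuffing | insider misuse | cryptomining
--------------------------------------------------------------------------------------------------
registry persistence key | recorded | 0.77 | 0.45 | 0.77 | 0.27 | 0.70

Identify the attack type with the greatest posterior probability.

Multiply each prior by the likelihood of the signal:
  DNS tunneling: 0.39 × 0.77 = 0.3003
  DDoS probe: 0.07 × 0.45 = 0.0315
  credential stuffing: 0.15 × 0.77 = 0.1155
  insider misuse: 0.22 × 0.27 = 0.0594
  cryptomining: 0.17 × 0.70 = 0.119
The unnormalized weights sum to 0.6257.
P(DNS tunneling | evidence) ≈ 0.3003 / 0.6257 ≈ 0.480
P(DDoS probe | evidence) ≈ 0.0315 / 0.6257 ≈ 0.050
P(credential stuffing | evidence) ≈ 0.1155 / 0.6257 ≈ 0.185
P(insider misuse | evidence) ≈ 0.0594 / 0.6257 ≈ 0.095
P(cryptomining | evidence) ≈ 0.119 / 0.6257 ≈ 0.190
The largest is 0.480, so DNS tunneling is most probable.

DNS tunneling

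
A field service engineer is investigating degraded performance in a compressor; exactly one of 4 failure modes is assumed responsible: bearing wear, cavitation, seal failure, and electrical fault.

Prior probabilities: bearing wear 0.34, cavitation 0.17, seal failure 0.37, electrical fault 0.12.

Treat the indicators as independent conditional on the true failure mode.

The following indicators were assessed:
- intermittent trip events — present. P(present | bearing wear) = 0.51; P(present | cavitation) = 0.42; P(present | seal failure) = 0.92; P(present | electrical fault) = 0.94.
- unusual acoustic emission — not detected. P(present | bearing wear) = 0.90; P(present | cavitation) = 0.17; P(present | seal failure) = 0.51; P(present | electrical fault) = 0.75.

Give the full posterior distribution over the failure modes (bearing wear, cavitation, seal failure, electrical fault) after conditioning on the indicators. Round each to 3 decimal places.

For each hypothesis, the unnormalized posterior weight is prior × product of the indicator likelihoods (using 1 − P(present | H) for each absent indicator):
  bearing wear: 0.34 × 0.51 × (1 − 0.90) = 0.01734
  cavitation: 0.17 × 0.42 × (1 − 0.17) = 0.059262
  seal failure: 0.37 × 0.92 × (1 − 0.51) = 0.1668
  electrical fault: 0.12 × 0.94 × (1 − 0.75) = 0.0282
The unnormalized weights sum to 0.2716.
P(bearing wear | evidence) = 0.01734 / 0.2716 ≈ 0.064
P(cavitation | evidence) = 0.059262 / 0.2716 ≈ 0.218
P(seal failure | evidence) = 0.1668 / 0.2716 ≈ 0.614
P(electrical fault | evidence) = 0.0282 / 0.2716 ≈ 0.104

0.064, 0.218, 0.614, 0.104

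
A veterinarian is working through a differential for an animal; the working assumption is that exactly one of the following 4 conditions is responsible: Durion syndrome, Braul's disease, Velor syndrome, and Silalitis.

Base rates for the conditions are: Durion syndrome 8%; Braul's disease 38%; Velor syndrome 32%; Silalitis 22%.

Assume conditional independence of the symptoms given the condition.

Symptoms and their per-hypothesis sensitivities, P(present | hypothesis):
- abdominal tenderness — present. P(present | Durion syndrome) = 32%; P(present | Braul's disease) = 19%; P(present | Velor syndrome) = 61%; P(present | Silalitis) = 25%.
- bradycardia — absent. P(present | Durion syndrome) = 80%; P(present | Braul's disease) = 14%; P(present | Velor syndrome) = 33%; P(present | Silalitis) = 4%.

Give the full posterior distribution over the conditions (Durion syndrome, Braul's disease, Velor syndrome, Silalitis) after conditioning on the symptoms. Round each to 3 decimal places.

For each hypothesis, the unnormalized posterior weight is prior × product of the symptom likelihoods (using 1 − P(present | H) for each absent symptom):
  Durion syndrome: 0.08 × 0.32 × (1 − 0.80) = 0.00512
  Braul's disease: 0.38 × 0.19 × (1 − 0.14) = 0.062092
  Velor syndrome: 0.32 × 0.61 × (1 − 0.33) = 0.13078
  Silalitis: 0.22 × 0.25 × (1 − 0.04) = 0.0528
The unnormalized weights sum to 0.2508.
P(Durion syndrome | evidence) = 0.00512 / 0.2508 ≈ 0.020
P(Braul's disease | evidence) = 0.062092 / 0.2508 ≈ 0.248
P(Velor syndrome | evidence) = 0.13078 / 0.2508 ≈ 0.521
P(Silalitis | evidence) = 0.0528 / 0.2508 ≈ 0.211

0.020, 0.248, 0.521, 0.211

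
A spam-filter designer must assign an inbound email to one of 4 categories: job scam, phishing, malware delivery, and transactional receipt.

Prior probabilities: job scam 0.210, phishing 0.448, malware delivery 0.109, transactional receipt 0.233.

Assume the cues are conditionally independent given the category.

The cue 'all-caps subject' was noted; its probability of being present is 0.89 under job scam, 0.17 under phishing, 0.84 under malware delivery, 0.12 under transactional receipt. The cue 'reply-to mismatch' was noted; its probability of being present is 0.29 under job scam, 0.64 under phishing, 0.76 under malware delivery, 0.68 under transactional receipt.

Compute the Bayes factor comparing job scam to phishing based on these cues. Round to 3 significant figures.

Take the product of per-cue likelihoods under each hypothesis, then divide.
  job scam: 0.89 × 0.29 = 0.2581
  phishing: 0.17 × 0.64 = 0.1088
Bayes factor = 0.2581 / 0.1088 ≈ 2.37

2.37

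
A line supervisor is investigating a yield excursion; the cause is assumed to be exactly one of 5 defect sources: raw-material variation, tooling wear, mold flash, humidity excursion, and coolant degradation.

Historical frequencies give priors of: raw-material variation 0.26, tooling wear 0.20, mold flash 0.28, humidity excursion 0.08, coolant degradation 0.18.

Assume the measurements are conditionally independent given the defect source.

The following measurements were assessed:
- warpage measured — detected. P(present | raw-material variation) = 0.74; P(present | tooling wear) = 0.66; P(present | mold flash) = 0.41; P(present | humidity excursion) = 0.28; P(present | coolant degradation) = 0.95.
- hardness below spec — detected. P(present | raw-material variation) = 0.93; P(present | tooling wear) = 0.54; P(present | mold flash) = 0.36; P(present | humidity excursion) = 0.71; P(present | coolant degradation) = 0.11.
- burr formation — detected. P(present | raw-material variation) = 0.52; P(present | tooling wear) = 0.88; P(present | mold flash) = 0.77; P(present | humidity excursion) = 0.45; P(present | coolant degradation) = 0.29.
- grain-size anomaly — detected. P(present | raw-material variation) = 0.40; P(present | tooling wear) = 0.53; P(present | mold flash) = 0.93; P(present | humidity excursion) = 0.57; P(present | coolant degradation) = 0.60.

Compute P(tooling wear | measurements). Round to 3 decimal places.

0.310

Multiply each prior by the joint likelihood of the measurement pattern:
  raw-material variation: 0.26 × 0.74 × 0.93 × 0.52 × 0.40 = 0.037218
  tooling wear: 0.20 × 0.66 × 0.54 × 0.88 × 0.53 = 0.033245
  mold flash: 0.28 × 0.41 × 0.36 × 0.77 × 0.93 = 0.029595
  humidity excursion: 0.08 × 0.28 × 0.71 × 0.45 × 0.57 = 0.0040794
  coolant degradation: 0.18 × 0.95 × 0.11 × 0.29 × 0.60 = 0.0032729
Normalizing constant Z = 0.037218 + 0.033245 + 0.029595 + 0.0040794 + 0.0032729 = 0.10741.
P(tooling wear | evidence) = 0.033245 / 0.10741 ≈ 0.310.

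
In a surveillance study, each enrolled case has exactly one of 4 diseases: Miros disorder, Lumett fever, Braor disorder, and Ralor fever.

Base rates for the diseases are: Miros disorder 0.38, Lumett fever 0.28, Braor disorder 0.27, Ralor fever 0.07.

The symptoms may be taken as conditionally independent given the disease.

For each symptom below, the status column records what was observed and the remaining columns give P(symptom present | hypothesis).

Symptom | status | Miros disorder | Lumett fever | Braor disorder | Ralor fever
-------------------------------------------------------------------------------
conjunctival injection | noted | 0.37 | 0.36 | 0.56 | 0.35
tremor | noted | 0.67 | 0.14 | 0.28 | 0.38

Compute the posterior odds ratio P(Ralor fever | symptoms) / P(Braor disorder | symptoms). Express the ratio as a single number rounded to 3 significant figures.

Unnormalized posterior weight (prior times the symptom likelihoods) for each of the two hypotheses:
  Ralor fever: 0.07 × 0.35 × 0.38 = 0.00931
  Braor disorder: 0.27 × 0.56 × 0.28 = 0.042336
Posterior odds = 0.00931 / 0.042336 ≈ 0.220.

0.220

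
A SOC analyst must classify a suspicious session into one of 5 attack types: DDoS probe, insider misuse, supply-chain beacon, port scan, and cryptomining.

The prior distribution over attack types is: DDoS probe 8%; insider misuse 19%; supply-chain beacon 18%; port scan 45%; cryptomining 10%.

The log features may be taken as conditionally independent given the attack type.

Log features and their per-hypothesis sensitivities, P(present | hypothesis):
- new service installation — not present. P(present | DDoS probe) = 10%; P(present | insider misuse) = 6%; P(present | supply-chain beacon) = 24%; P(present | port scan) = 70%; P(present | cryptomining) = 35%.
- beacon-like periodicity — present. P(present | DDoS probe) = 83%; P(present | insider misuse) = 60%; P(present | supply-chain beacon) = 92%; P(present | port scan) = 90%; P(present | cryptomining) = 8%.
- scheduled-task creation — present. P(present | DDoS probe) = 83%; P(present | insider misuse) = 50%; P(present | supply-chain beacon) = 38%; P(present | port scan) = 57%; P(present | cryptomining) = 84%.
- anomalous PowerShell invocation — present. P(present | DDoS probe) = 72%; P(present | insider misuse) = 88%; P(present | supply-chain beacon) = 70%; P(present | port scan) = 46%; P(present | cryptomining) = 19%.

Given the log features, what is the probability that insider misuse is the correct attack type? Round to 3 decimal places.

0.316

Multiply each prior by the joint likelihood of the log feature pattern (using 1 − P(present | H) for each absent log feature):
  DDoS probe: 0.08 × (1 − 0.10) × 0.83 × 0.83 × 0.72 = 0.035713
  insider misuse: 0.19 × (1 − 0.06) × 0.60 × 0.50 × 0.88 = 0.04715
  supply-chain beacon: 0.18 × (1 − 0.24) × 0.92 × 0.38 × 0.70 = 0.033478
  port scan: 0.45 × (1 − 0.70) × 0.90 × 0.57 × 0.46 = 0.031857
  cryptomining: 0.10 × (1 − 0.35) × 0.08 × 0.84 × 0.19 = 0.00082992
Marginal likelihood of the evidence = 0.14903.
P(insider misuse | evidence) = 0.04715 / 0.14903 ≈ 0.316.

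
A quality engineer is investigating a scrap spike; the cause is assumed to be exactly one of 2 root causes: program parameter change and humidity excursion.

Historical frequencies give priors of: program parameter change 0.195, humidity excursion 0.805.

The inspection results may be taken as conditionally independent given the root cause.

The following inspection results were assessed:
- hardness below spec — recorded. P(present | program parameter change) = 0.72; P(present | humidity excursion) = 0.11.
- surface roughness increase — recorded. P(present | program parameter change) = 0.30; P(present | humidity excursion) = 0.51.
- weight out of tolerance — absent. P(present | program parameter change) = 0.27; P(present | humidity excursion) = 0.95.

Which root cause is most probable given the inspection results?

program parameter change

By Bayes' rule with conditional independence, the unnormalized weight for each hypothesis is prior × ∏ likelihoods (using 1 − P(present | H) for each absent inspection result):
  program parameter change: 0.195 × 0.72 × 0.30 × (1 − 0.27) = 0.030748
  humidity excursion: 0.805 × 0.11 × 0.51 × (1 − 0.95) = 0.002258
Marginal likelihood of the evidence = 0.033006.
P(program parameter change | evidence) ≈ 0.030748 / 0.033006 ≈ 0.932
P(humidity excursion | evidence) ≈ 0.002258 / 0.033006 ≈ 0.068
The largest is 0.932, so program parameter change is most probable.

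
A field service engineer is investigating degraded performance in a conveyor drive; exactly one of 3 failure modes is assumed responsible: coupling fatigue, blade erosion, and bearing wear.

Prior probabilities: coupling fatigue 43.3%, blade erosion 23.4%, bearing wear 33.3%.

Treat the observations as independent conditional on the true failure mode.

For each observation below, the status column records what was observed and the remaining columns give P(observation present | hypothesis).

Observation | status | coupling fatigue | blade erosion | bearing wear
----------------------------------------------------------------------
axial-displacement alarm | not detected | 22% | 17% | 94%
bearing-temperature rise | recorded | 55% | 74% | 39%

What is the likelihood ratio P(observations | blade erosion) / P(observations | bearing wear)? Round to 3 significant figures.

Take the product of per-observation likelihoods under each hypothesis (using 1 − P(present | H) for each absent observation), then divide.
  blade erosion: (1 − 0.17) × 0.74 = 0.6142
  bearing wear: (1 − 0.94) × 0.39 = 0.0234
Bayes factor = 0.6142 / 0.0234 ≈ 26.2

26.2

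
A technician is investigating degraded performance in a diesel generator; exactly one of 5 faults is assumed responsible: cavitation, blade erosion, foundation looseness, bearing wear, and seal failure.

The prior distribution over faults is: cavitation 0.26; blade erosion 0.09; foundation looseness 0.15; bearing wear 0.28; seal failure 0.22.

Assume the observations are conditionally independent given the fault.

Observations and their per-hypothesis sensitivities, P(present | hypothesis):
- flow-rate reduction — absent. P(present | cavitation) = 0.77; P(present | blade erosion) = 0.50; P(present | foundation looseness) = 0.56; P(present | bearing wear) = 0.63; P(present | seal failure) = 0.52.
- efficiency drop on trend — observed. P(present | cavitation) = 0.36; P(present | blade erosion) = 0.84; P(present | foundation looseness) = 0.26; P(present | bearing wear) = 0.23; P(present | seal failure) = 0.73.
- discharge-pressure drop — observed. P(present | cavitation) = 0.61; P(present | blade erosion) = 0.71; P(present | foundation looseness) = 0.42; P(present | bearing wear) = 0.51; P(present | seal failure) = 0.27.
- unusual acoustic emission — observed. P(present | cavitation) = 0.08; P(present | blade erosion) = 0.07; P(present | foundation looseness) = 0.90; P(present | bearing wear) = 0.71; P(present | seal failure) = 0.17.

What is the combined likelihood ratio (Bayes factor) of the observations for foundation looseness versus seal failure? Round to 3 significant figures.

2.69

Take the product of per-observation likelihoods under each hypothesis (using 1 − P(present | H) for each absent observation), then divide.
  foundation looseness: (1 − 0.56) × 0.26 × 0.42 × 0.90 = 0.043243
  seal failure: (1 − 0.52) × 0.73 × 0.27 × 0.17 = 0.016083
Bayes factor = 0.043243 / 0.016083 ≈ 2.69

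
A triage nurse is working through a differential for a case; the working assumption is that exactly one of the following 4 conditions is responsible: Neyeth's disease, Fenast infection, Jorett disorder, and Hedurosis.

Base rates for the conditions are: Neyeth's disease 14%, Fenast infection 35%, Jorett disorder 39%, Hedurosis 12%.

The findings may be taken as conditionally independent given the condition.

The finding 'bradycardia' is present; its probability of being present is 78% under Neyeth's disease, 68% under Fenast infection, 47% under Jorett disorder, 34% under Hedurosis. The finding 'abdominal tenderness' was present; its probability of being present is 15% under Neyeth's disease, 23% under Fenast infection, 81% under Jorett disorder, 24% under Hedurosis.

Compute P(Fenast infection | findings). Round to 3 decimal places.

0.239

By Bayes' rule with conditional independence, the unnormalized weight for each hypothesis is prior × ∏ likelihoods:
  Neyeth's disease: 0.14 × 0.78 × 0.15 = 0.01638
  Fenast infection: 0.35 × 0.68 × 0.23 = 0.05474
  Jorett disorder: 0.39 × 0.47 × 0.81 = 0.14847
  Hedurosis: 0.12 × 0.34 × 0.24 = 0.009792
Normalizing constant Z = 0.01638 + 0.05474 + 0.14847 + 0.009792 = 0.22939.
P(Fenast infection | evidence) = 0.05474 / 0.22939 ≈ 0.239.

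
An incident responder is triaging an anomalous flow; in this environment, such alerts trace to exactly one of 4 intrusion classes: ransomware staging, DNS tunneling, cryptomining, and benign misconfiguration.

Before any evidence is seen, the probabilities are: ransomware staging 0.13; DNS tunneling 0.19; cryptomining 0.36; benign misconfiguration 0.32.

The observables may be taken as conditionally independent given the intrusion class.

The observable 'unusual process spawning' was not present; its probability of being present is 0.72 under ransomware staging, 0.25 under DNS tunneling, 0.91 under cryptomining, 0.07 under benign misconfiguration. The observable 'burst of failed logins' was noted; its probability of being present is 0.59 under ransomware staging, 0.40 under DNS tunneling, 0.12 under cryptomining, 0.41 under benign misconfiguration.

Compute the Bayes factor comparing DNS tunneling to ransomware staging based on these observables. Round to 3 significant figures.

The Bayes factor is the ratio of the joint likelihoods of the observable pattern under the two hypotheses (using 1 − P(present | H) for each absent observable).
  DNS tunneling: (1 − 0.25) × 0.40 = 0.3
  ransomware staging: (1 − 0.72) × 0.59 = 0.1652
Bayes factor = 0.3 / 0.1652 ≈ 1.82

1.82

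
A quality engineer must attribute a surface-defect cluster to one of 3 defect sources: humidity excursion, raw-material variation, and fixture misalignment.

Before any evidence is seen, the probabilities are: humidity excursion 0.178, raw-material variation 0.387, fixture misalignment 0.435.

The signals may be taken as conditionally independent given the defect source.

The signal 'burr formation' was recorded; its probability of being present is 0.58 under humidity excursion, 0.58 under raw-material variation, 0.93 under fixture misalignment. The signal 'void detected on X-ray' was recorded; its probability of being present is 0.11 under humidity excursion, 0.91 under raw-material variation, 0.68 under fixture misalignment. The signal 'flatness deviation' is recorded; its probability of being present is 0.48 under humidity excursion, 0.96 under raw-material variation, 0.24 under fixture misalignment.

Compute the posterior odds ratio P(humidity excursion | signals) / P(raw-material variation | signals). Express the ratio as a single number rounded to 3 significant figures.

Unnormalized posterior weight (prior times the signal likelihoods) for each of the two hypotheses:
  humidity excursion: 0.178 × 0.58 × 0.11 × 0.48 = 0.0054511
  raw-material variation: 0.387 × 0.58 × 0.91 × 0.96 = 0.19609
Posterior odds = 0.0054511 / 0.19609 ≈ 0.0278.

0.0278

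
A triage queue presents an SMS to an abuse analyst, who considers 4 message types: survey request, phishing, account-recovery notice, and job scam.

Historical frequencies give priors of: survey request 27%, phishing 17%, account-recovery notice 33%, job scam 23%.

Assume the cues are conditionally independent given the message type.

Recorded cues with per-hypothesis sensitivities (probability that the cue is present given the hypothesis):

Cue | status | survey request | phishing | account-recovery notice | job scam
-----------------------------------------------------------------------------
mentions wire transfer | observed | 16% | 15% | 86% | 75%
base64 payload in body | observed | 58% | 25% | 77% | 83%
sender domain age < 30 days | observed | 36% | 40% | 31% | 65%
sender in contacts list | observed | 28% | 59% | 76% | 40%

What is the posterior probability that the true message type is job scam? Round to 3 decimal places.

0.401

For each hypothesis, the unnormalized posterior weight is prior × product of the cue likelihoods:
  survey request: 0.27 × 0.16 × 0.58 × 0.36 × 0.28 = 0.0025256
  phishing: 0.17 × 0.15 × 0.25 × 0.40 × 0.59 = 0.0015045
  account-recovery notice: 0.33 × 0.86 × 0.77 × 0.31 × 0.76 = 0.051485
  job scam: 0.23 × 0.75 × 0.83 × 0.65 × 0.40 = 0.037226
Normalizing constant Z = 0.0025256 + 0.0015045 + 0.051485 + 0.037226 = 0.09274.
P(job scam | evidence) = 0.037226 / 0.09274 ≈ 0.401.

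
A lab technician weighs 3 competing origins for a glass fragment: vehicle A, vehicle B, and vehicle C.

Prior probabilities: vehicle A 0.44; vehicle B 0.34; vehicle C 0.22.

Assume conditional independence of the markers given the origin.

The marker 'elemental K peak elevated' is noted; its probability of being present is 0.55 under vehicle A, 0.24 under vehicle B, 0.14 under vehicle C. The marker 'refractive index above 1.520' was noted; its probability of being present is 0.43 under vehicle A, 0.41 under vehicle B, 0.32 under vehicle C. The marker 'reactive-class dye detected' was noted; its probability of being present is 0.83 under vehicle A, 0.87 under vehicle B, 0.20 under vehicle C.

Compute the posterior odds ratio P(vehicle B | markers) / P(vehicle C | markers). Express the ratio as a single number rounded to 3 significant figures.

Unnormalized posterior weight (prior times the marker likelihoods) for each of the two hypotheses:
  vehicle B: 0.34 × 0.24 × 0.41 × 0.87 = 0.029107
  vehicle C: 0.22 × 0.14 × 0.32 × 0.20 = 0.0019712
Odds(vehicle B : vehicle C) = 0.029107 / 0.0019712 ≈ 14.8.

14.8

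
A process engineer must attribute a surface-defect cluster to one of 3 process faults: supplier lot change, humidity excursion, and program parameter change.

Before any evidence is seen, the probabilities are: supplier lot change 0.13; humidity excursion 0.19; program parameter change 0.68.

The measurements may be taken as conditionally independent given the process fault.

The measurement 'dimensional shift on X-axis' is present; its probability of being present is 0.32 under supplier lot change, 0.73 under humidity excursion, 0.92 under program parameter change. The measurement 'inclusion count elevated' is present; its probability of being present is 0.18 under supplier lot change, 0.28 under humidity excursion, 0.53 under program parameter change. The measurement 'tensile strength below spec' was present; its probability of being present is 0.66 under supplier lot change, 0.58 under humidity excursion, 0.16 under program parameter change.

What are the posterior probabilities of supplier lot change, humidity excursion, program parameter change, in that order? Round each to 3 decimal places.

By Bayes' rule with conditional independence, the unnormalized weight for each hypothesis is prior × ∏ likelihoods:
  supplier lot change: 0.13 × 0.32 × 0.18 × 0.66 = 0.0049421
  humidity excursion: 0.19 × 0.73 × 0.28 × 0.58 = 0.022525
  program parameter change: 0.68 × 0.92 × 0.53 × 0.16 = 0.053051
Marginal likelihood of the evidence = 0.080518.
P(supplier lot change | evidence) = 0.0049421 / 0.080518 ≈ 0.061
P(humidity excursion | evidence) = 0.022525 / 0.080518 ≈ 0.280
P(program parameter change | evidence) = 0.053051 / 0.080518 ≈ 0.659

0.061, 0.280, 0.659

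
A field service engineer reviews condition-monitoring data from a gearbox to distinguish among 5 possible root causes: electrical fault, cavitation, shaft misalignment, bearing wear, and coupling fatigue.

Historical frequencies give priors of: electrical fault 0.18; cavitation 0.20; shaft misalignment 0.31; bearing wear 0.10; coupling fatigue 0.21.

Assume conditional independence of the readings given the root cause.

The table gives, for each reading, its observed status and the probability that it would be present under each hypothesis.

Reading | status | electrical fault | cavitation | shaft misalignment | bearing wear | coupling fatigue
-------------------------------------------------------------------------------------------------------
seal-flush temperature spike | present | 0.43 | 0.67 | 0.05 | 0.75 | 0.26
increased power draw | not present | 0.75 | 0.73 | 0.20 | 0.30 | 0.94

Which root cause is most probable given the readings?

By Bayes' rule with conditional independence, the unnormalized weight for each hypothesis is prior × ∏ likelihoods (using 1 − P(present | H) for each absent reading):
  electrical fault: 0.18 × 0.43 × (1 − 0.75) = 0.01935
  cavitation: 0.20 × 0.67 × (1 − 0.73) = 0.03618
  shaft misalignment: 0.31 × 0.05 × (1 − 0.20) = 0.0124
  bearing wear: 0.10 × 0.75 × (1 − 0.30) = 0.0525
  coupling fatigue: 0.21 × 0.26 × (1 − 0.94) = 0.003276
Normalizing constant Z = 0.01935 + 0.03618 + 0.0124 + 0.0525 + 0.003276 = 0.12371.
P(electrical fault | evidence) ≈ 0.01935 / 0.12371 ≈ 0.156
P(cavitation | evidence) ≈ 0.03618 / 0.12371 ≈ 0.292
P(shaft misalignment | evidence) ≈ 0.0124 / 0.12371 ≈ 0.100
P(bearing wear | evidence) ≈ 0.0525 / 0.12371 ≈ 0.424
P(coupling fatigue | evidence) ≈ 0.003276 / 0.12371 ≈ 0.026
The largest is 0.424, so bearing wear is most probable.

bearing wear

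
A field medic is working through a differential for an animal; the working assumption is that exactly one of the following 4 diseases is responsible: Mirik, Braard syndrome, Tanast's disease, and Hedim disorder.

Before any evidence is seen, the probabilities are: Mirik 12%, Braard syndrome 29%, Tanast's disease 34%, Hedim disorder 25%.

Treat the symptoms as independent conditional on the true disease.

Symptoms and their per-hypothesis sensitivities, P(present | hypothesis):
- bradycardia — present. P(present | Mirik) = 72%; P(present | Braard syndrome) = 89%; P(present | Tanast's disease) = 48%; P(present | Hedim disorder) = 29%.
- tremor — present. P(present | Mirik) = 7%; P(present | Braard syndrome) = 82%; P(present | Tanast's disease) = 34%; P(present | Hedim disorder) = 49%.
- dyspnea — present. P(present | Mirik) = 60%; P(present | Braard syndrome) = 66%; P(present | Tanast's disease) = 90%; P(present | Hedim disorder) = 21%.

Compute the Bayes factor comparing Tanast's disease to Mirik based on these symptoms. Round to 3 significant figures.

The Bayes factor is the ratio of the joint likelihoods of the symptom pattern under the two hypotheses.
  Tanast's disease: 0.48 × 0.34 × 0.90 = 0.14688
  Mirik: 0.72 × 0.07 × 0.60 = 0.03024
Bayes factor = 0.14688 / 0.03024 ≈ 4.86

4.86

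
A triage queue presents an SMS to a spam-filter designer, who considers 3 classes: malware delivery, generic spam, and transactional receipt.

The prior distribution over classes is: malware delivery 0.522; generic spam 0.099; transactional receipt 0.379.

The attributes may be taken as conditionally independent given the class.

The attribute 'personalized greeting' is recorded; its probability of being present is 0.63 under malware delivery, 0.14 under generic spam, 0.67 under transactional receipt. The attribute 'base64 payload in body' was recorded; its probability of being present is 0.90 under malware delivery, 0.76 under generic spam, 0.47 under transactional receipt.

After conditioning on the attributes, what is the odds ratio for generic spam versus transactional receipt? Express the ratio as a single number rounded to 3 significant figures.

0.0883

Posterior odds equal prior odds times the likelihood ratio; only the two competing hypotheses matter.
  generic spam: 0.099 × 0.14 × 0.76 = 0.010534
  transactional receipt: 0.379 × 0.67 × 0.47 = 0.11935
Odds(generic spam : transactional receipt) = 0.010534 / 0.11935 ≈ 0.0883.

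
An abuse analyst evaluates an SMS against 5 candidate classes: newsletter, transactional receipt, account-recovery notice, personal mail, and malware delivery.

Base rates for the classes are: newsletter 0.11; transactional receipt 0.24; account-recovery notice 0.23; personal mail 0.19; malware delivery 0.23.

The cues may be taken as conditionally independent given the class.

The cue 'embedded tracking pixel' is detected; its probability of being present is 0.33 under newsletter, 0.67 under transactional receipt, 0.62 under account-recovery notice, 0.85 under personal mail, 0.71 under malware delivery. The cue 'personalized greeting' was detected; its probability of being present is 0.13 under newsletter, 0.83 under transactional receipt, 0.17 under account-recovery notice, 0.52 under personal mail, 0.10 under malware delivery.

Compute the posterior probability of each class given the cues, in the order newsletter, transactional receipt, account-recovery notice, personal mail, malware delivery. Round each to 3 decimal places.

0.018, 0.508, 0.092, 0.320, 0.062

By Bayes' rule with conditional independence, the unnormalized weight for each hypothesis is prior × ∏ likelihoods:
  newsletter: 0.11 × 0.33 × 0.13 = 0.004719
  transactional receipt: 0.24 × 0.67 × 0.83 = 0.13346
  account-recovery notice: 0.23 × 0.62 × 0.17 = 0.024242
  personal mail: 0.19 × 0.85 × 0.52 = 0.08398
  malware delivery: 0.23 × 0.71 × 0.10 = 0.01633
Marginal likelihood of the evidence = 0.26273.
P(newsletter | evidence) = 0.004719 / 0.26273 ≈ 0.018
P(transactional receipt | evidence) = 0.13346 / 0.26273 ≈ 0.508
P(account-recovery notice | evidence) = 0.024242 / 0.26273 ≈ 0.092
P(personal mail | evidence) = 0.08398 / 0.26273 ≈ 0.320
P(malware delivery | evidence) = 0.01633 / 0.26273 ≈ 0.062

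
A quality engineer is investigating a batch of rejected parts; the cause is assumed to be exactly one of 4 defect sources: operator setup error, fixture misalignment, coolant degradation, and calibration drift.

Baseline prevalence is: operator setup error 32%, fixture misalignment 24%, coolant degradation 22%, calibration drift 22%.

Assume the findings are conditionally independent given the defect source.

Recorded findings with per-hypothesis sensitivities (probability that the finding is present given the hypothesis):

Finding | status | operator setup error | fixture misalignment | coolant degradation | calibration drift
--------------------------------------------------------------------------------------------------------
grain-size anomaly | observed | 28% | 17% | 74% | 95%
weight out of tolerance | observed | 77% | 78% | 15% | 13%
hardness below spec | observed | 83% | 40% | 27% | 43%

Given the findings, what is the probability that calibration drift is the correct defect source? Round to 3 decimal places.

0.132

By Bayes' rule with conditional independence, the unnormalized weight for each hypothesis is prior × ∏ likelihoods:
  operator setup error: 0.32 × 0.28 × 0.77 × 0.83 = 0.057263
  fixture misalignment: 0.24 × 0.17 × 0.78 × 0.40 = 0.01273
  coolant degradation: 0.22 × 0.74 × 0.15 × 0.27 = 0.0065934
  calibration drift: 0.22 × 0.95 × 0.13 × 0.43 = 0.011683
The unnormalized weights sum to 0.088269.
P(calibration drift | evidence) = 0.011683 / 0.088269 ≈ 0.132.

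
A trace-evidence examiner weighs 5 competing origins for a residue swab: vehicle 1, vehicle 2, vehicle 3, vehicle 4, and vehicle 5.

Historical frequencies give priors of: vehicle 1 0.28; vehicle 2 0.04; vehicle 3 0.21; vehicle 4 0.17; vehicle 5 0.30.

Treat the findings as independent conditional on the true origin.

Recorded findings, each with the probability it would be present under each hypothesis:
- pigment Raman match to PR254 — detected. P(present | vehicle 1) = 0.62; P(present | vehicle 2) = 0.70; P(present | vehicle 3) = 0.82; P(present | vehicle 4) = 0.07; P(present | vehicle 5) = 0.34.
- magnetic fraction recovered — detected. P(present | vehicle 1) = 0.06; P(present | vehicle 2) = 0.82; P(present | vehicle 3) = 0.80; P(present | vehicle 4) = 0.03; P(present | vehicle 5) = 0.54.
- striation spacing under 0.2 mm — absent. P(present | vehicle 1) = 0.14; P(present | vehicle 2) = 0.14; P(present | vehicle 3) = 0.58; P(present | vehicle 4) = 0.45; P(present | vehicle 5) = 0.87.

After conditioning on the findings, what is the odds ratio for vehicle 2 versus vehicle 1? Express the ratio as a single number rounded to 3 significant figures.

2.20

Posterior odds equal prior odds times the likelihood ratio; only the two competing hypotheses matter (using 1 − P(present | H) for each absent finding).
  vehicle 2: 0.04 × 0.70 × 0.82 × (1 − 0.14) = 0.019746
  vehicle 1: 0.28 × 0.62 × 0.06 × (1 − 0.14) = 0.0089578
Posterior odds = 0.019746 / 0.0089578 ≈ 2.20.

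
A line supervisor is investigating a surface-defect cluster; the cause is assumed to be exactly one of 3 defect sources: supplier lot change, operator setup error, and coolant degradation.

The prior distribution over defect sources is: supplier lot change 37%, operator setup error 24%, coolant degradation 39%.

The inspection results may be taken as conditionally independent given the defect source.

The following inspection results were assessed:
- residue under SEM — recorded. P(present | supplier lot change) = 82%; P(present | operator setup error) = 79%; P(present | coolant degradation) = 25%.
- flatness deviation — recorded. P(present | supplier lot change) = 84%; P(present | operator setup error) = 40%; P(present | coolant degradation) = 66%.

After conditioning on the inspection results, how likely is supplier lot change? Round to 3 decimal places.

0.645

By Bayes' rule with conditional independence, the unnormalized weight for each hypothesis is prior × ∏ likelihoods:
  supplier lot change: 0.37 × 0.82 × 0.84 = 0.25486
  operator setup error: 0.24 × 0.79 × 0.40 = 0.07584
  coolant degradation: 0.39 × 0.25 × 0.66 = 0.06435
Normalizing constant Z = 0.25486 + 0.07584 + 0.06435 = 0.39505.
P(supplier lot change | evidence) = 0.25486 / 0.39505 ≈ 0.645.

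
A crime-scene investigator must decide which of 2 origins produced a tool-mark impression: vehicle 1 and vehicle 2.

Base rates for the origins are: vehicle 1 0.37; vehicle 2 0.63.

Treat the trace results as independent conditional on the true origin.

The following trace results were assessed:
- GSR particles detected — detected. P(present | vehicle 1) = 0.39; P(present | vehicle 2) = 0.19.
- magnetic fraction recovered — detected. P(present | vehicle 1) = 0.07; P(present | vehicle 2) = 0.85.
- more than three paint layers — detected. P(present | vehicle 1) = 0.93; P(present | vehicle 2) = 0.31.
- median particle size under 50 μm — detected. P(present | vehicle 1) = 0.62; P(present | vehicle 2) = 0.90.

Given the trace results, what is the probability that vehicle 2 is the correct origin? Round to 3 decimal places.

By Bayes' rule with conditional independence, the unnormalized weight for each hypothesis is prior × ∏ likelihoods:
  vehicle 1: 0.37 × 0.39 × 0.07 × 0.93 × 0.62 = 0.0058242
  vehicle 2: 0.63 × 0.19 × 0.85 × 0.31 × 0.90 = 0.028387
Normalizing constant Z = 0.0058242 + 0.028387 = 0.034211.
P(vehicle 2 | evidence) = 0.028387 / 0.034211 ≈ 0.830.

0.830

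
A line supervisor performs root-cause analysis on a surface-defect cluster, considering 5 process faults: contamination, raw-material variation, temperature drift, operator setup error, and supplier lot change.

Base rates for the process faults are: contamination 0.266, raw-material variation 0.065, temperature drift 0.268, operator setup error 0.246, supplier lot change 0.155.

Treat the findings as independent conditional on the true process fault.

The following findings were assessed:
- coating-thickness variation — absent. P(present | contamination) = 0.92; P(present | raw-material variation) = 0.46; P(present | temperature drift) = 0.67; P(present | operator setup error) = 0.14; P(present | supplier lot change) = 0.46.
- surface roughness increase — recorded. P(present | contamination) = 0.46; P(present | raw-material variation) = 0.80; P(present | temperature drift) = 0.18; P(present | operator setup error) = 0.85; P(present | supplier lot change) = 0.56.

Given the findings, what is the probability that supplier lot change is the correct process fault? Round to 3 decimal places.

0.167

Multiply each prior by the joint likelihood of the evidence pattern (using 1 − P(present | H) for each absent finding):
  contamination: 0.266 × (1 − 0.92) × 0.46 = 0.0097888
  raw-material variation: 0.065 × (1 − 0.46) × 0.80 = 0.02808
  temperature drift: 0.268 × (1 − 0.67) × 0.18 = 0.015919
  operator setup error: 0.246 × (1 − 0.14) × 0.85 = 0.17983
  supplier lot change: 0.155 × (1 − 0.46) × 0.56 = 0.046872
The unnormalized weights sum to 0.28049.
P(supplier lot change | evidence) = 0.046872 / 0.28049 ≈ 0.167.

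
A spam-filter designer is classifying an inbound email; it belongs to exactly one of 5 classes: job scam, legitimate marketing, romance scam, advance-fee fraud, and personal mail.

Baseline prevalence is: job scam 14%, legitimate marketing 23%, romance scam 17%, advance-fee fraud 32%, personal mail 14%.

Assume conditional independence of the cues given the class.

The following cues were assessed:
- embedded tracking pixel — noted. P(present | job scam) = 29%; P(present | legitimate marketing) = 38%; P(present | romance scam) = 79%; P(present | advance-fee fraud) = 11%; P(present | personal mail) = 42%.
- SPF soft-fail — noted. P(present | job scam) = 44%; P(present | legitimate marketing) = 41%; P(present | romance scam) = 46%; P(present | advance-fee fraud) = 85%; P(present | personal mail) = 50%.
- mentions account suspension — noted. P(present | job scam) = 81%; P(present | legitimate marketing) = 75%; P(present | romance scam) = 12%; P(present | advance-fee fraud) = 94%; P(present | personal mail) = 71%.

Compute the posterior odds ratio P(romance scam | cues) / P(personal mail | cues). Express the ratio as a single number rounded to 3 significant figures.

Unnormalized posterior weight (prior times the cue likelihoods) for each of the two hypotheses:
  romance scam: 0.17 × 0.79 × 0.46 × 0.12 = 0.0074134
  personal mail: 0.14 × 0.42 × 0.50 × 0.71 = 0.020874
Odds(romance scam : personal mail) = 0.0074134 / 0.020874 ≈ 0.355.

0.355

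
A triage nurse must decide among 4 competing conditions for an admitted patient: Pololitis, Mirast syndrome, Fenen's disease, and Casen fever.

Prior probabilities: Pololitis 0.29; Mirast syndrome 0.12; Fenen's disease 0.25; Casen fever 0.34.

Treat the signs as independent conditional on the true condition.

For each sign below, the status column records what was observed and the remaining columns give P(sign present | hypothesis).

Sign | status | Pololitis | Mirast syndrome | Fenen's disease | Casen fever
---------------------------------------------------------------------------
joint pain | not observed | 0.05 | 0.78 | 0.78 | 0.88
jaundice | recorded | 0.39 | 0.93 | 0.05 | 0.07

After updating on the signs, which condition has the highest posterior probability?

Pololitis

For each hypothesis, the unnormalized posterior weight is prior × product of the sign likelihoods (using 1 − P(present | H) for each absent sign):
  Pololitis: 0.29 × (1 − 0.05) × 0.39 = 0.10744
  Mirast syndrome: 0.12 × (1 − 0.78) × 0.93 = 0.024552
  Fenen's disease: 0.25 × (1 − 0.78) × 0.05 = 0.00275
  Casen fever: 0.34 × (1 − 0.88) × 0.07 = 0.002856
The unnormalized weights sum to 0.1376.
P(Pololitis | evidence) ≈ 0.10744 / 0.1376 ≈ 0.781
P(Mirast syndrome | evidence) ≈ 0.024552 / 0.1376 ≈ 0.178
P(Fenen's disease | evidence) ≈ 0.00275 / 0.1376 ≈ 0.020
P(Casen fever | evidence) ≈ 0.002856 / 0.1376 ≈ 0.021
The largest is 0.781, so Pololitis is most probable.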